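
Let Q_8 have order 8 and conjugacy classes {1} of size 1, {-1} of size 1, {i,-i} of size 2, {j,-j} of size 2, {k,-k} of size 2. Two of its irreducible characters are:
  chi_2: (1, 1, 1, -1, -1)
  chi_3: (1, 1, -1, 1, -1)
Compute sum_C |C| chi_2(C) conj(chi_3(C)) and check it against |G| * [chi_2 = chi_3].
Sum = 0; so <chi_2, chi_3> = 0 (distinct irreducibles are orthogonal).

Reasoning: Compute term by term over conjugacy classes (|C| * chi_2(C) * conj(chi_3(C))):
  1*(1)*conj(1) + 1*(1)*conj(1) + 2*(1)*conj(-1) + 2*(-1)*conj(1) + 2*(-1)*conj(-1)
  = (1) + (1) + (-2) + (-2) + (2)
  = 0.
Dividing by |G| = 8 gives 0/8 = 0, matching the row-orthogonality relation <chi_2, chi_3> = [chi_2 = chi_3].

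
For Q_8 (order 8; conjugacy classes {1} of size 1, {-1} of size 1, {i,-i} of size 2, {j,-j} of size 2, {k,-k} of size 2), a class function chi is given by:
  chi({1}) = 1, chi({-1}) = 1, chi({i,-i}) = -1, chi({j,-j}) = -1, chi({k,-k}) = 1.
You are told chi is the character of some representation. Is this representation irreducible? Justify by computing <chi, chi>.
Irreducible: <chi, chi> = 1.

<chi, chi> = (1/|G|) sum_C |C| * |chi(C)|^2 = (1/8)[1*|1|^2 + 1*|1|^2 + 2*|-1|^2 + 2*|-1|^2 + 2*|1|^2]
  = (1/8)[(1) + (1) + (2) + (2) + (2)] = 8/8 = 1.
A character is irreducible iff <chi, chi> = 1, so this representation is irreducible.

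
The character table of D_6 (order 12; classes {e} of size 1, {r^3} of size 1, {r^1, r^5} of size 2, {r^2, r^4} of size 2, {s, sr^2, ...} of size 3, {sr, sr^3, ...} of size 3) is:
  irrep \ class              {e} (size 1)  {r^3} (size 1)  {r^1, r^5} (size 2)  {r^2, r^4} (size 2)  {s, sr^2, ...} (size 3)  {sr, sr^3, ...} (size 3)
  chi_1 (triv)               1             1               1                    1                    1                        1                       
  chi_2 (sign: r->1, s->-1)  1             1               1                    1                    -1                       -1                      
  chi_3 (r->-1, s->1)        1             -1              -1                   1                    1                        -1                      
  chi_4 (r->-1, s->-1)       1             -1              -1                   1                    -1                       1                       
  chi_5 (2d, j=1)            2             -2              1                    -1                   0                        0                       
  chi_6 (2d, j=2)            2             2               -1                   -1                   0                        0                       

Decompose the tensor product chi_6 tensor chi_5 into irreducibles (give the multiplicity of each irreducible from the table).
chi_6 tensor chi_5 = chi_3 + chi_4 + chi_5 (all other irreducibles have multiplicity 0).

Details: The character of a tensor product is the pointwise product (chi_6 * chi_5)(C) = chi_6(C) * chi_5(C):
  {e}: (2)*(2), {r^3}: (2)*(-2), {r^1, r^5}: (-1)*(1), {r^2, r^4}: (-1)*(-1), {s, sr^2, ...}: (0)*(0), {sr, sr^3, ...}: (0)*(0)
so (chi_6 * chi_5) takes values
  {e} -> 4, {r^3} -> -4, {r^1, r^5} -> -1, {r^2, r^4} -> 1, {s, sr^2, ...} -> 0, {sr, sr^3, ...} -> 0.
Now take the inner product of this character with each irreducible chi from the table, <chi_6*chi_5, chi> = (1/12) sum_C |C| (chi_6*chi_5)(C) conj(chi(C)):
  <chi_6*chi_5, chi_1> = (1/12)[1*(4)*conj(1) + 1*(-4)*conj(1) + 2*(-1)*conj(1) + 2*(1)*conj(1) + 3*(0)*conj(1) + 3*(0)*conj(1)]
      = (1/12)[(4) + (-4) + (-2) + (2) + (0) + (0)] = 0/12 = 0
  <chi_6*chi_5, chi_2> = (1/12)[1*(4)*conj(1) + 1*(-4)*conj(1) + 2*(-1)*conj(1) + 2*(1)*conj(1) + 3*(0)*conj(-1) + 3*(0)*conj(-1)]
      = (1/12)[(4) + (-4) + (-2) + (2) + (0) + (0)] = 0/12 = 0
  <chi_6*chi_5, chi_3> = (1/12)[1*(4)*conj(1) + 1*(-4)*conj(-1) + 2*(-1)*conj(-1) + 2*(1)*conj(1) + 3*(0)*conj(1) + 3*(0)*conj(-1)]
      = (1/12)[(4) + (4) + (2) + (2) + (0) + (0)] = 12/12 = 1
  <chi_6*chi_5, chi_4> = (1/12)[1*(4)*conj(1) + 1*(-4)*conj(-1) + 2*(-1)*conj(-1) + 2*(1)*conj(1) + 3*(0)*conj(-1) + 3*(0)*conj(1)]
      = (1/12)[(4) + (4) + (2) + (2) + (0) + (0)] = 12/12 = 1
  <chi_6*chi_5, chi_5> = (1/12)[1*(4)*conj(2) + 1*(-4)*conj(-2) + 2*(-1)*conj(1) + 2*(1)*conj(-1) + 3*(0)*conj(0) + 3*(0)*conj(0)]
      = (1/12)[(8) + (8) + (-2) + (-2) + (0) + (0)] = 12/12 = 1
  <chi_6*chi_5, chi_6> = (1/12)[1*(4)*conj(2) + 1*(-4)*conj(2) + 2*(-1)*conj(-1) + 2*(1)*conj(-1) + 3*(0)*conj(0) + 3*(0)*conj(0)]
      = (1/12)[(8) + (-8) + (2) + (-2) + (0) + (0)] = 0/12 = 0
Hence the multiplicities are chi_3: 1, chi_4: 1, chi_5: 1. Dimension check: dim(chi_6)*dim(chi_5) = 2*2 = 4 and sum (mult * dim) = 1*1 + 1*1 + 1*2 = 4.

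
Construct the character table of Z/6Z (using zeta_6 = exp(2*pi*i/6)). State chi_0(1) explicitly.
Character table of Z/6Z (irreps indexed chi_0,...,chi_5 with chi_k(m) = zeta_6^(k*m), zeta_6 = exp(2*pi*i/6)):
  irrep \ class  {0} (size 1)  {1} (size 1)    {2} (size 1)    {3} (size 1)  {4} (size 1)    {5} (size 1)  
  chi_0          1             1               1               1             1               1             
  chi_1          1             exp(I*pi/3)     exp(2*I*pi/3)   -1            exp(-2*I*pi/3)  exp(-I*pi/3)  
  chi_2          1             exp(2*I*pi/3)   exp(-2*I*pi/3)  1             exp(2*I*pi/3)   exp(-2*I*pi/3)
  chi_3          1             -1              1               -1            1               -1            
  chi_4          1             exp(-2*I*pi/3)  exp(2*I*pi/3)   1             exp(-2*I*pi/3)  exp(2*I*pi/3) 
  chi_5          1             exp(-I*pi/3)    exp(-2*I*pi/3)  -1            exp(2*I*pi/3)   exp(I*pi/3)   

Spot check: chi_0(1) = zeta_6^(0*1) = zeta_6^0 = 1.

Proof sketch: Z/6Z is abelian, so all 6 irreducible complex representations are 1-dimensional. They are given by chi_k(m) = zeta_6^(k*m) for k = 0,...,5. Row orthogonality: sum_m chi_k(m) conj(chi_l(m)) = 6 * [k = l].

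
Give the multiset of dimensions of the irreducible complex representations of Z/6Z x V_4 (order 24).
Dimensions: 1, 1, 1, 1, 1, 1, 1, 1, 1, 1, 1, 1, 1, 1, 1, 1, 1, 1, 1, 1, 1, 1, 1, 1

Argument: There are 24 irreducibles (= number of conjugacy classes). Their dimensions d_i satisfy sum d_i^2 = |G| = 24: 1 + 1 + 1 + 1 + 1 + 1 + 1 + 1 + 1 + 1 + 1 + 1 + 1 + 1 + 1 + 1 + 1 + 1 + 1 + 1 + 1 + 1 + 1 + 1 = 24. (For the product with Z/6Z: each of the 6 1-dim characters of Z/6Z tensors with each irrep of V_4, giving 6 copies of each V_4-dimension.)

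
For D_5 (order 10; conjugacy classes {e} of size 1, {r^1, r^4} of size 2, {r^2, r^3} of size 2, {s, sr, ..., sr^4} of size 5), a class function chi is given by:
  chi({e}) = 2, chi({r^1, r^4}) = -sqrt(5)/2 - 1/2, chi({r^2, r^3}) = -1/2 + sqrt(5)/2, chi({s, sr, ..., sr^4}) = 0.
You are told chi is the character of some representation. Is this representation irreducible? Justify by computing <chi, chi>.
Irreducible: <chi, chi> = 1.

Proof sketch: <chi, chi> = (1/|G|) sum_C |C| * |chi(C)|^2 = (1/10)[1*|2|^2 + 2*|-sqrt(5)/2 - 1/2|^2 + 2*|-1/2 + sqrt(5)/2|^2 + 5*|0|^2]
  = (1/10)[(4) + (sqrt(5) + 3) + (3 - sqrt(5)) + (0)] = 10/10 = 1.
A character is irreducible iff <chi, chi> = 1, so this representation is irreducible.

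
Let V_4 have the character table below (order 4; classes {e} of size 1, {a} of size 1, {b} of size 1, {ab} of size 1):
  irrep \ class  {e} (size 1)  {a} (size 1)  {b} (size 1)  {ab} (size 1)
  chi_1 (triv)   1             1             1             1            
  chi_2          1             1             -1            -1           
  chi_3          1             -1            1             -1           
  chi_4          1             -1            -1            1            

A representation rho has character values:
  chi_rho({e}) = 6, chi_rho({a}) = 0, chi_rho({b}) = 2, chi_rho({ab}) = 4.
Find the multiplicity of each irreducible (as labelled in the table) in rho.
Multiplicities: chi_1: 3, chi_2: 0, chi_3: 1, chi_4: 2.

Argument: Use <chi_rho, chi> = (1/|G|) sum_C |C| * chi_rho(C) * conj(chi(C)) with |G| = 4 for each irreducible chi in the table:
  <chi_rho, chi_1> = (1/4)[1*(6)*conj(1) + 1*(0)*conj(1) + 1*(2)*conj(1) + 1*(4)*conj(1)]
      = (1/4)[(6) + (0) + (2) + (4)] = 12/4 = 3
  <chi_rho, chi_2> = (1/4)[1*(6)*conj(1) + 1*(0)*conj(1) + 1*(2)*conj(-1) + 1*(4)*conj(-1)]
      = (1/4)[(6) + (0) + (-2) + (-4)] = 0/4 = 0
  <chi_rho, chi_3> = (1/4)[1*(6)*conj(1) + 1*(0)*conj(-1) + 1*(2)*conj(1) + 1*(4)*conj(-1)]
      = (1/4)[(6) + (0) + (2) + (-4)] = 4/4 = 1
  <chi_rho, chi_4> = (1/4)[1*(6)*conj(1) + 1*(0)*conj(-1) + 1*(2)*conj(-1) + 1*(4)*conj(1)]
      = (1/4)[(6) + (0) + (-2) + (4)] = 8/4 = 2
Dimension check: dim(rho) = sum (mult * dim) = 3*1 + 0*1 + 1*1 + 2*1 = 6 = chi_rho(e) = 6.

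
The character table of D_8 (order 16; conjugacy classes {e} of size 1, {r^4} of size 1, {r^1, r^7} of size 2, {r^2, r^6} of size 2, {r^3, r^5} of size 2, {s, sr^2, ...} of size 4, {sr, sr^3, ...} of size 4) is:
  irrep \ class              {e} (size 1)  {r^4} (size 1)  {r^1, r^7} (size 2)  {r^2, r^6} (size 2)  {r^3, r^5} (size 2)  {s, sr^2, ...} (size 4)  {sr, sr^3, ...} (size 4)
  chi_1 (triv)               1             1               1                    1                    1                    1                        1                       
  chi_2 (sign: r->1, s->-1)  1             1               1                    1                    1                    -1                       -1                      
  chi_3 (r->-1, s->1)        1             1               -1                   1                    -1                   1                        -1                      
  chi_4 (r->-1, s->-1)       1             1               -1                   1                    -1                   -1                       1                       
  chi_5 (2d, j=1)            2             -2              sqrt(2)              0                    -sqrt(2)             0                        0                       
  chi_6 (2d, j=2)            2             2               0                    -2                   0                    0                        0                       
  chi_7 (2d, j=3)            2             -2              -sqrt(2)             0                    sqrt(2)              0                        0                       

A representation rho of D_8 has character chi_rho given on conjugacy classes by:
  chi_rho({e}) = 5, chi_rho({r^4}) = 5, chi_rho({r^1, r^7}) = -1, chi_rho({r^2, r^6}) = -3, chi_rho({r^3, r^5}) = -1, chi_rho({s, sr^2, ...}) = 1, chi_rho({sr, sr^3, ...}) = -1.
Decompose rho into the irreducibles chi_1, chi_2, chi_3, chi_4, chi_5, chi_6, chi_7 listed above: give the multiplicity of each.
Multiplicities: chi_1: 0, chi_2: 0, chi_3: 1, chi_4: 0, chi_5: 0, chi_6: 2, chi_7: 0.

Working: Use <chi_rho, chi> = (1/|G|) sum_C |C| * chi_rho(C) * conj(chi(C)) with |G| = 16 for each irreducible chi in the table:
  <chi_rho, chi_1> = (1/16)[1*(5)*conj(1) + 1*(5)*conj(1) + 2*(-1)*conj(1) + 2*(-3)*conj(1) + 2*(-1)*conj(1) + 4*(1)*conj(1) + 4*(-1)*conj(1)]
      = (1/16)[(5) + (5) + (-2) + (-6) + (-2) + (4) + (-4)] = 0/16 = 0
  <chi_rho, chi_2> = (1/16)[1*(5)*conj(1) + 1*(5)*conj(1) + 2*(-1)*conj(1) + 2*(-3)*conj(1) + 2*(-1)*conj(1) + 4*(1)*conj(-1) + 4*(-1)*conj(-1)]
      = (1/16)[(5) + (5) + (-2) + (-6) + (-2) + (-4) + (4)] = 0/16 = 0
  <chi_rho, chi_3> = (1/16)[1*(5)*conj(1) + 1*(5)*conj(1) + 2*(-1)*conj(-1) + 2*(-3)*conj(1) + 2*(-1)*conj(-1) + 4*(1)*conj(1) + 4*(-1)*conj(-1)]
      = (1/16)[(5) + (5) + (2) + (-6) + (2) + (4) + (4)] = 16/16 = 1
  <chi_rho, chi_4> = (1/16)[1*(5)*conj(1) + 1*(5)*conj(1) + 2*(-1)*conj(-1) + 2*(-3)*conj(1) + 2*(-1)*conj(-1) + 4*(1)*conj(-1) + 4*(-1)*conj(1)]
      = (1/16)[(5) + (5) + (2) + (-6) + (2) + (-4) + (-4)] = 0/16 = 0
  <chi_rho, chi_5> = (1/16)[1*(5)*conj(2) + 1*(5)*conj(-2) + 2*(-1)*conj(sqrt(2)) + 2*(-3)*conj(0) + 2*(-1)*conj(-sqrt(2)) + 4*(1)*conj(0) + 4*(-1)*conj(0)]
      = (1/16)[(10) + (-10) + (-2*sqrt(2)) + (0) + (2*sqrt(2)) + (0) + (0)] = 0/16 = 0
  <chi_rho, chi_6> = (1/16)[1*(5)*conj(2) + 1*(5)*conj(2) + 2*(-1)*conj(0) + 2*(-3)*conj(-2) + 2*(-1)*conj(0) + 4*(1)*conj(0) + 4*(-1)*conj(0)]
      = (1/16)[(10) + (10) + (0) + (12) + (0) + (0) + (0)] = 32/16 = 2
  <chi_rho, chi_7> = (1/16)[1*(5)*conj(2) + 1*(5)*conj(-2) + 2*(-1)*conj(-sqrt(2)) + 2*(-3)*conj(0) + 2*(-1)*conj(sqrt(2)) + 4*(1)*conj(0) + 4*(-1)*conj(0)]
      = (1/16)[(10) + (-10) + (2*sqrt(2)) + (0) + (-2*sqrt(2)) + (0) + (0)] = 0/16 = 0
Dimension check: dim(rho) = sum (mult * dim) = 0*1 + 0*1 + 1*1 + 0*1 + 0*2 + 2*2 + 0*2 = 5 = chi_rho(e) = 5.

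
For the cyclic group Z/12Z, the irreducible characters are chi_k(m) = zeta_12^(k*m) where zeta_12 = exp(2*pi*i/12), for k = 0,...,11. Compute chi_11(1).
chi_11(1) = zeta_12^11 = exp(-I*pi/6)

Derivation: chi_11(1) = zeta_12^(11*1) = zeta_12^11. Since zeta_12^12 = 1, this equals zeta_12^11 = exp(2*pi*i*11/12) = exp(-I*pi/6).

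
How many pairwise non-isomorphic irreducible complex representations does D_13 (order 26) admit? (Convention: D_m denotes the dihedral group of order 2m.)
8

Justification: The number of irreducible complex representations of a finite group equals its number of conjugacy classes. D_13 has 8 conjugacy classes ((n+3)/2 for n odd), so D_13 (order 26) has exactly 8 irreducible complex representations.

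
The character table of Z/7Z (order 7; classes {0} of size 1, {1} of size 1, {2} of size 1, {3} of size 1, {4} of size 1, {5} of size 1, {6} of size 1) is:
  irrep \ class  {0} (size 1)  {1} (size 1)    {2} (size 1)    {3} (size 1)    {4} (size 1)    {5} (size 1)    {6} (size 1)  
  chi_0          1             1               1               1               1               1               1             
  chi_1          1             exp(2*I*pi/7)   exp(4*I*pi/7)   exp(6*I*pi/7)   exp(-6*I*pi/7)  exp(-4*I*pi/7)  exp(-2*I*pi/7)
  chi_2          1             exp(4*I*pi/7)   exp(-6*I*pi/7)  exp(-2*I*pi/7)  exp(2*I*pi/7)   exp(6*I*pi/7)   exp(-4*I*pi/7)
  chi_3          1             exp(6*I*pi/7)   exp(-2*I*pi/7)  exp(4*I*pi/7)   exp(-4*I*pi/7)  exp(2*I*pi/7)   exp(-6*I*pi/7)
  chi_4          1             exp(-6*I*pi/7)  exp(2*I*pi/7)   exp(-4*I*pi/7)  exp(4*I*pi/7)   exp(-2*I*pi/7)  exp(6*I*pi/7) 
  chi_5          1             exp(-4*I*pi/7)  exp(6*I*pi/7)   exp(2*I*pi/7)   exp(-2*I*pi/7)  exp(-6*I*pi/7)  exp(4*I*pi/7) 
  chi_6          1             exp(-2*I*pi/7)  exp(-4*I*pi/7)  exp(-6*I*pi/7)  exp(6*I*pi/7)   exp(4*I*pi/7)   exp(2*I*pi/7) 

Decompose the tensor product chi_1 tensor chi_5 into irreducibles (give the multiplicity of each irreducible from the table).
chi_1 tensor chi_5 = chi_6 (all other irreducibles have multiplicity 0).

Explanation: The character of a tensor product is the pointwise product (chi_1 * chi_5)(C) = chi_1(C) * chi_5(C):
  {0}: (1)*(1), {1}: (exp(2*I*pi/7))*(exp(-4*I*pi/7)), {2}: (exp(4*I*pi/7))*(exp(6*I*pi/7)), {3}: (exp(6*I*pi/7))*(exp(2*I*pi/7)), {4}: (exp(-6*I*pi/7))*(exp(-2*I*pi/7)), {5}: (exp(-4*I*pi/7))*(exp(-6*I*pi/7)), {6}: (exp(-2*I*pi/7))*(exp(4*I*pi/7))
so (chi_1 * chi_5) takes values
  {0} -> 1, {1} -> exp(-2*I*pi/7), {2} -> exp(-4*I*pi/7), {3} -> exp(-6*I*pi/7), {4} -> exp(6*I*pi/7), {5} -> exp(4*I*pi/7), {6} -> exp(2*I*pi/7).
Now take the inner product of this character with each irreducible chi from the table, <chi_1*chi_5, chi> = (1/7) sum_C |C| (chi_1*chi_5)(C) conj(chi(C)):
  <chi_1*chi_5, chi_0> = (1/7)[1*(1)*conj(1) + 1*(exp(-2*I*pi/7))*conj(1) + 1*(exp(-4*I*pi/7))*conj(1) + 1*(exp(-6*I*pi/7))*conj(1) + 1*(exp(6*I*pi/7))*conj(1) + 1*(exp(4*I*pi/7))*conj(1) + 1*(exp(2*I*pi/7))*conj(1)]
      = (1/7)[(1) + (exp(-2*I*pi/7)) + (exp(-4*I*pi/7)) + (exp(-6*I*pi/7)) + (exp(6*I*pi/7)) + (exp(4*I*pi/7)) + (exp(2*I*pi/7))] = 0/7 = 0
  <chi_1*chi_5, chi_1> = (1/7)[1*(1)*conj(1) + 1*(exp(-2*I*pi/7))*conj(exp(2*I*pi/7)) + 1*(exp(-4*I*pi/7))*conj(exp(4*I*pi/7)) + 1*(exp(-6*I*pi/7))*conj(exp(6*I*pi/7)) + 1*(exp(6*I*pi/7))*conj(exp(-6*I*pi/7)) + 1*(exp(4*I*pi/7))*conj(exp(-4*I*pi/7)) + 1*(exp(2*I*pi/7))*conj(exp(-2*I*pi/7))]
      = (1/7)[(1) + (exp(-4*I*pi/7)) + (exp(6*I*pi/7)) + (exp(2*I*pi/7)) + (exp(-2*I*pi/7)) + (exp(-6*I*pi/7)) + (exp(4*I*pi/7))] = 0/7 = 0
  <chi_1*chi_5, chi_2> = (1/7)[1*(1)*conj(1) + 1*(exp(-2*I*pi/7))*conj(exp(4*I*pi/7)) + 1*(exp(-4*I*pi/7))*conj(exp(-6*I*pi/7)) + 1*(exp(-6*I*pi/7))*conj(exp(-2*I*pi/7)) + 1*(exp(6*I*pi/7))*conj(exp(2*I*pi/7)) + 1*(exp(4*I*pi/7))*conj(exp(6*I*pi/7)) + 1*(exp(2*I*pi/7))*conj(exp(-4*I*pi/7))]
      = (1/7)[(1) + (exp(-6*I*pi/7)) + (exp(2*I*pi/7)) + (exp(-4*I*pi/7)) + (exp(4*I*pi/7)) + (exp(-2*I*pi/7)) + (exp(6*I*pi/7))] = 0/7 = 0
  <chi_1*chi_5, chi_3> = (1/7)[1*(1)*conj(1) + 1*(exp(-2*I*pi/7))*conj(exp(6*I*pi/7)) + 1*(exp(-4*I*pi/7))*conj(exp(-2*I*pi/7)) + 1*(exp(-6*I*pi/7))*conj(exp(4*I*pi/7)) + 1*(exp(6*I*pi/7))*conj(exp(-4*I*pi/7)) + 1*(exp(4*I*pi/7))*conj(exp(2*I*pi/7)) + 1*(exp(2*I*pi/7))*conj(exp(-6*I*pi/7))]
      = (1/7)[(1) + (exp(6*I*pi/7)) + (exp(-2*I*pi/7)) + (exp(4*I*pi/7)) + (exp(-4*I*pi/7)) + (exp(2*I*pi/7)) + (exp(-6*I*pi/7))] = 0/7 = 0
  <chi_1*chi_5, chi_4> = (1/7)[1*(1)*conj(1) + 1*(exp(-2*I*pi/7))*conj(exp(-6*I*pi/7)) + 1*(exp(-4*I*pi/7))*conj(exp(2*I*pi/7)) + 1*(exp(-6*I*pi/7))*conj(exp(-4*I*pi/7)) + 1*(exp(6*I*pi/7))*conj(exp(4*I*pi/7)) + 1*(exp(4*I*pi/7))*conj(exp(-2*I*pi/7)) + 1*(exp(2*I*pi/7))*conj(exp(6*I*pi/7))]
      = (1/7)[(1) + (exp(4*I*pi/7)) + (exp(-6*I*pi/7)) + (exp(-2*I*pi/7)) + (exp(2*I*pi/7)) + (exp(6*I*pi/7)) + (exp(-4*I*pi/7))] = 0/7 = 0
  <chi_1*chi_5, chi_5> = (1/7)[1*(1)*conj(1) + 1*(exp(-2*I*pi/7))*conj(exp(-4*I*pi/7)) + 1*(exp(-4*I*pi/7))*conj(exp(6*I*pi/7)) + 1*(exp(-6*I*pi/7))*conj(exp(2*I*pi/7)) + 1*(exp(6*I*pi/7))*conj(exp(-2*I*pi/7)) + 1*(exp(4*I*pi/7))*conj(exp(-6*I*pi/7)) + 1*(exp(2*I*pi/7))*conj(exp(4*I*pi/7))]
      = (1/7)[(1) + (exp(2*I*pi/7)) + (exp(4*I*pi/7)) + (exp(6*I*pi/7)) + (exp(-6*I*pi/7)) + (exp(-4*I*pi/7)) + (exp(-2*I*pi/7))] = 0/7 = 0
  <chi_1*chi_5, chi_6> = (1/7)[1*(1)*conj(1) + 1*(exp(-2*I*pi/7))*conj(exp(-2*I*pi/7)) + 1*(exp(-4*I*pi/7))*conj(exp(-4*I*pi/7)) + 1*(exp(-6*I*pi/7))*conj(exp(-6*I*pi/7)) + 1*(exp(6*I*pi/7))*conj(exp(6*I*pi/7)) + 1*(exp(4*I*pi/7))*conj(exp(4*I*pi/7)) + 1*(exp(2*I*pi/7))*conj(exp(2*I*pi/7))]
      = (1/7)[(1) + (1) + (1) + (1) + (1) + (1) + (1)] = 7/7 = 1
(Exp terms are combined using exp(i*s)*conj(exp(i*t)) = exp(i*(s-t)), and sums of them are collapsed using the identity that for every m > 1 the m distinct m-th roots of unity sum to 0, e.g. 1 + exp(2*I*pi/3) + exp(-2*I*pi/3) = 0.)
Hence the multiplicities are chi_6: 1. Dimension check: dim(chi_1)*dim(chi_5) = 1*1 = 1 and sum (mult * dim) = 1*1 = 1.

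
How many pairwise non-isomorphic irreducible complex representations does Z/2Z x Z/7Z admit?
14

Proof sketch: The number of irreducible complex representations of a finite group equals its number of conjugacy classes. Z/2Z x Z/7Z is abelian of order 14, so every element is its own conjugacy class: 14 classes, so Z/2Z x Z/7Z (order 14) has exactly 14 irreducible complex representations.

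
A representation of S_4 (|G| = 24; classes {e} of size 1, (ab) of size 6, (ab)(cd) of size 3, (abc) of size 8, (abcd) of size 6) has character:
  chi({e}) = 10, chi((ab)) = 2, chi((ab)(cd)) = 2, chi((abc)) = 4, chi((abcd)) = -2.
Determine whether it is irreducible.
Not irreducible (reducible): <chi, chi> = 12 > 1.

Argument: <chi, chi> = (1/|G|) sum_C |C| * |chi(C)|^2 = (1/24)[1*|10|^2 + 6*|2|^2 + 3*|2|^2 + 8*|4|^2 + 6*|-2|^2]
  = (1/24)[(100) + (24) + (12) + (128) + (24)] = 288/24 = 12.
A character is irreducible iff <chi, chi> = 1, so this representation is reducible.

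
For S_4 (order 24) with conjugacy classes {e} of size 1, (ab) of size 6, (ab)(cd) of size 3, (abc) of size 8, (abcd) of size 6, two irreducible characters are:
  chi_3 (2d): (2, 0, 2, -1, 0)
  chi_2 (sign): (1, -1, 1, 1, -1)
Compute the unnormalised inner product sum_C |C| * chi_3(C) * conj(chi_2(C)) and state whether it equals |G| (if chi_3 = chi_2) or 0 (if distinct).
Sum = 0; so <chi_3, chi_2> = 0 (distinct irreducibles are orthogonal).

Why: Compute term by term over conjugacy classes (|C| * chi_3(C) * conj(chi_2(C))):
  1*(2)*conj(1) + 6*(0)*conj(-1) + 3*(2)*conj(1) + 8*(-1)*conj(1) + 6*(0)*conj(-1)
  = (2) + (0) + (6) + (-8) + (0)
  = 0.
Dividing by |G| = 24 gives 0/24 = 0, matching the row-orthogonality relation <chi_3, chi_2> = [chi_3 = chi_2].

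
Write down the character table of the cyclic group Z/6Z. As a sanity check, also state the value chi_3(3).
Character table of Z/6Z (irreps indexed chi_0,...,chi_5 with chi_k(m) = zeta_6^(k*m), zeta_6 = exp(2*pi*i/6)):
  irrep \ class  {0} (size 1)  {1} (size 1)    {2} (size 1)    {3} (size 1)  {4} (size 1)    {5} (size 1)  
  chi_0          1             1               1               1             1               1             
  chi_1          1             exp(I*pi/3)     exp(2*I*pi/3)   -1            exp(-2*I*pi/3)  exp(-I*pi/3)  
  chi_2          1             exp(2*I*pi/3)   exp(-2*I*pi/3)  1             exp(2*I*pi/3)   exp(-2*I*pi/3)
  chi_3          1             -1              1               -1            1               -1            
  chi_4          1             exp(-2*I*pi/3)  exp(2*I*pi/3)   1             exp(-2*I*pi/3)  exp(2*I*pi/3) 
  chi_5          1             exp(-I*pi/3)    exp(-2*I*pi/3)  -1            exp(2*I*pi/3)   exp(I*pi/3)   

Spot check: chi_3(3) = zeta_6^(3*3) = zeta_6^9 = -1.

Why: Z/6Z is abelian, so all 6 irreducible complex representations are 1-dimensional. They are given by chi_k(m) = zeta_6^(k*m) for k = 0,...,5. Row orthogonality: sum_m chi_k(m) conj(chi_l(m)) = 6 * [k = l].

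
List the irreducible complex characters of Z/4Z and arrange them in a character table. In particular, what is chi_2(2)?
Character table of Z/4Z (irreps indexed chi_0,...,chi_3 with chi_k(m) = zeta_4^(k*m), zeta_4 = exp(2*pi*i/4)):
  irrep \ class  {0} (size 1)  {1} (size 1)  {2} (size 1)  {3} (size 1)
  chi_0          1             1             1             1           
  chi_1          1             I             -1            -I          
  chi_2          1             -1            1             -1          
  chi_3          1             -I            -1            I           

Spot check: chi_2(2) = zeta_4^(2*2) = zeta_4^4 = 1.

Working: Z/4Z is abelian, so all 4 irreducible complex representations are 1-dimensional. They are given by chi_k(m) = zeta_4^(k*m) for k = 0,...,3. Row orthogonality: sum_m chi_k(m) conj(chi_l(m)) = 4 * [k = l].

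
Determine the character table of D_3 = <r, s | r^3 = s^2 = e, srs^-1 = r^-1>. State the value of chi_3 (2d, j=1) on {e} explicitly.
Conjugacy classes: {e} of size 1, {r^1, r^2} of size 2, {s, sr, ..., sr^2} of size 3.
Character table:
  irrep \ class              {e} (size 1)  {r^1, r^2} (size 2)  {s, sr, ..., sr^2} (size 3)
  chi_1 (triv)               1             1                    1                          
  chi_2 (sign: r->1, s->-1)  1             1                    -1                         
  chi_3 (2d, j=1)            2             -1                   0                          

Spot check: chi_3 (2d, j=1) on {e} = 2.

D_3 has order 2*3 = 6 with 3 conjugacy classes, hence 3 irreducibles. Sum of squared dims 1 + 1 + 4 = 6 = |G|. Linear characters come from the abelianisation; the 2-dimensional irreps have character r^k -> 2*cos(2*pi*j*k/3), reflections -> 0.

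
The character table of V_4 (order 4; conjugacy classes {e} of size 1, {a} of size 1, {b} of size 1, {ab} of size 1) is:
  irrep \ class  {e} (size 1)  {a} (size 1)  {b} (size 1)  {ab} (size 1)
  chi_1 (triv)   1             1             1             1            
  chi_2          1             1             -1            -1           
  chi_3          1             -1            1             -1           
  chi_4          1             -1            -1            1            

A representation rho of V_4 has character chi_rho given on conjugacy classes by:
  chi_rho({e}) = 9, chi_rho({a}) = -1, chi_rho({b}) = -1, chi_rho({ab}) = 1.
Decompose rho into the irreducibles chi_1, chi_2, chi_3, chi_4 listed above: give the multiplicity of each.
Multiplicities: chi_1: 2, chi_2: 2, chi_3: 2, chi_4: 3.

Details: Use <chi_rho, chi> = (1/|G|) sum_C |C| * chi_rho(C) * conj(chi(C)) with |G| = 4 for each irreducible chi in the table:
  <chi_rho, chi_1> = (1/4)[1*(9)*conj(1) + 1*(-1)*conj(1) + 1*(-1)*conj(1) + 1*(1)*conj(1)]
      = (1/4)[(9) + (-1) + (-1) + (1)] = 8/4 = 2
  <chi_rho, chi_2> = (1/4)[1*(9)*conj(1) + 1*(-1)*conj(1) + 1*(-1)*conj(-1) + 1*(1)*conj(-1)]
      = (1/4)[(9) + (-1) + (1) + (-1)] = 8/4 = 2
  <chi_rho, chi_3> = (1/4)[1*(9)*conj(1) + 1*(-1)*conj(-1) + 1*(-1)*conj(1) + 1*(1)*conj(-1)]
      = (1/4)[(9) + (1) + (-1) + (-1)] = 8/4 = 2
  <chi_rho, chi_4> = (1/4)[1*(9)*conj(1) + 1*(-1)*conj(-1) + 1*(-1)*conj(-1) + 1*(1)*conj(1)]
      = (1/4)[(9) + (1) + (1) + (1)] = 12/4 = 3
Dimension check: dim(rho) = sum (mult * dim) = 2*1 + 2*1 + 2*1 + 3*1 = 9 = chi_rho(e) = 9.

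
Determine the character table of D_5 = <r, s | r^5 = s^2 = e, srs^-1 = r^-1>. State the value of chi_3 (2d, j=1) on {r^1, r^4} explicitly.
Conjugacy classes: {e} of size 1, {r^1, r^4} of size 2, {r^2, r^3} of size 2, {s, sr, ..., sr^4} of size 5.
Character table:
  irrep \ class              {e} (size 1)  {r^1, r^4} (size 2)  {r^2, r^3} (size 2)  {s, sr, ..., sr^4} (size 5)
  chi_1 (triv)               1             1                    1                    1                          
  chi_2 (sign: r->1, s->-1)  1             1                    1                    -1                         
  chi_3 (2d, j=1)            2             -1/2 + sqrt(5)/2     -sqrt(5)/2 - 1/2     0                          
  chi_4 (2d, j=2)            2             -sqrt(5)/2 - 1/2     -1/2 + sqrt(5)/2     0                          

Spot check: chi_3 (2d, j=1) on {r^1, r^4} = -1/2 + sqrt(5)/2.

Details: D_5 has order 2*5 = 10 with 4 conjugacy classes, hence 4 irreducibles. Sum of squared dims 1 + 1 + 4 + 4 = 10 = |G|. Linear characters come from the abelianisation; the 2-dimensional irreps have character r^k -> 2*cos(2*pi*j*k/5), reflections -> 0.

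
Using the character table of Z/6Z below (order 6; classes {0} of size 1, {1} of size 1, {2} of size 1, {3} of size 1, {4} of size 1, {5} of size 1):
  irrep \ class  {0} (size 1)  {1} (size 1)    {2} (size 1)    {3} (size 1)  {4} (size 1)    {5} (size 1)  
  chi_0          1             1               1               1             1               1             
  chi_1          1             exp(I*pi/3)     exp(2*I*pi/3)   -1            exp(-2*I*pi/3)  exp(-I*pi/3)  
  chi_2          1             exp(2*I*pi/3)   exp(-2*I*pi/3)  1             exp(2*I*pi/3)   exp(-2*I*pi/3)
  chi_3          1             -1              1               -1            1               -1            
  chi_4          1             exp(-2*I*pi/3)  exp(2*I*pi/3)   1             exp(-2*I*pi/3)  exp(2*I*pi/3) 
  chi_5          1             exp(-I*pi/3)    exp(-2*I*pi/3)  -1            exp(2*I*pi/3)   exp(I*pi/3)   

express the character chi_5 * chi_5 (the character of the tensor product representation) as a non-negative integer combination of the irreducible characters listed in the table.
chi_5 tensor chi_5 = chi_4 (all other irreducibles have multiplicity 0).

Working: The character of a tensor product is the pointwise product (chi_5 * chi_5)(C) = chi_5(C) * chi_5(C):
  {0}: (1)*(1), {1}: (exp(-I*pi/3))*(exp(-I*pi/3)), {2}: (exp(-2*I*pi/3))*(exp(-2*I*pi/3)), {3}: (-1)*(-1), {4}: (exp(2*I*pi/3))*(exp(2*I*pi/3)), {5}: (exp(I*pi/3))*(exp(I*pi/3))
so (chi_5 * chi_5) takes values
  {0} -> 1, {1} -> exp(-2*I*pi/3), {2} -> exp(2*I*pi/3), {3} -> 1, {4} -> exp(-2*I*pi/3), {5} -> exp(2*I*pi/3).
Now take the inner product of this character with each irreducible chi from the table, <chi_5*chi_5, chi> = (1/6) sum_C |C| (chi_5*chi_5)(C) conj(chi(C)):
  <chi_5*chi_5, chi_0> = (1/6)[1*(1)*conj(1) + 1*(exp(-2*I*pi/3))*conj(1) + 1*(exp(2*I*pi/3))*conj(1) + 1*(1)*conj(1) + 1*(exp(-2*I*pi/3))*conj(1) + 1*(exp(2*I*pi/3))*conj(1)]
      = (1/6)[(1) + (exp(-2*I*pi/3)) + (exp(2*I*pi/3)) + (1) + (exp(-2*I*pi/3)) + (exp(2*I*pi/3))] = 0/6 = 0
  <chi_5*chi_5, chi_1> = (1/6)[1*(1)*conj(1) + 1*(exp(-2*I*pi/3))*conj(exp(I*pi/3)) + 1*(exp(2*I*pi/3))*conj(exp(2*I*pi/3)) + 1*(1)*conj(-1) + 1*(exp(-2*I*pi/3))*conj(exp(-2*I*pi/3)) + 1*(exp(2*I*pi/3))*conj(exp(-I*pi/3))]
      = (1/6)[(1) + (-1) + (1) + (-1) + (1) + (-1)] = 0/6 = 0
  <chi_5*chi_5, chi_2> = (1/6)[1*(1)*conj(1) + 1*(exp(-2*I*pi/3))*conj(exp(2*I*pi/3)) + 1*(exp(2*I*pi/3))*conj(exp(-2*I*pi/3)) + 1*(1)*conj(1) + 1*(exp(-2*I*pi/3))*conj(exp(2*I*pi/3)) + 1*(exp(2*I*pi/3))*conj(exp(-2*I*pi/3))]
      = (1/6)[(1) + (exp(2*I*pi/3)) + (exp(-2*I*pi/3)) + (1) + (exp(2*I*pi/3)) + (exp(-2*I*pi/3))] = 0/6 = 0
  <chi_5*chi_5, chi_3> = (1/6)[1*(1)*conj(1) + 1*(exp(-2*I*pi/3))*conj(-1) + 1*(exp(2*I*pi/3))*conj(1) + 1*(1)*conj(-1) + 1*(exp(-2*I*pi/3))*conj(1) + 1*(exp(2*I*pi/3))*conj(-1)]
      = (1/6)[(1) + (-exp(-2*I*pi/3)) + (exp(2*I*pi/3)) + (-1) + (exp(-2*I*pi/3)) + (-exp(2*I*pi/3))] = 0/6 = 0
  <chi_5*chi_5, chi_4> = (1/6)[1*(1)*conj(1) + 1*(exp(-2*I*pi/3))*conj(exp(-2*I*pi/3)) + 1*(exp(2*I*pi/3))*conj(exp(2*I*pi/3)) + 1*(1)*conj(1) + 1*(exp(-2*I*pi/3))*conj(exp(-2*I*pi/3)) + 1*(exp(2*I*pi/3))*conj(exp(2*I*pi/3))]
      = (1/6)[(1) + (1) + (1) + (1) + (1) + (1)] = 6/6 = 1
  <chi_5*chi_5, chi_5> = (1/6)[1*(1)*conj(1) + 1*(exp(-2*I*pi/3))*conj(exp(-I*pi/3)) + 1*(exp(2*I*pi/3))*conj(exp(-2*I*pi/3)) + 1*(1)*conj(-1) + 1*(exp(-2*I*pi/3))*conj(exp(2*I*pi/3)) + 1*(exp(2*I*pi/3))*conj(exp(I*pi/3))]
      = (1/6)[(1) + (exp(-I*pi/3)) + (exp(-2*I*pi/3)) + (-1) + (exp(2*I*pi/3)) + (exp(I*pi/3))] = 0/6 = 0
(Exp terms are combined using exp(i*s)*conj(exp(i*t)) = exp(i*(s-t)), and sums of them are collapsed using the identity that for every m > 1 the m distinct m-th roots of unity sum to 0, e.g. 1 + exp(2*I*pi/3) + exp(-2*I*pi/3) = 0.)
Hence the multiplicities are chi_4: 1. Dimension check: dim(chi_5)*dim(chi_5) = 1*1 = 1 and sum (mult * dim) = 1*1 = 1.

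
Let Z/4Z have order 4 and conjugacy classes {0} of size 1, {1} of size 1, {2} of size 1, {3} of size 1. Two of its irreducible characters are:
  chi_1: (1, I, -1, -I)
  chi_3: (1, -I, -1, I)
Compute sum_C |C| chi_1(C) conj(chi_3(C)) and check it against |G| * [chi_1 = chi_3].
Sum = 0; so <chi_1, chi_3> = 0 (distinct irreducibles are orthogonal).

Justification: Compute term by term over conjugacy classes (|C| * chi_1(C) * conj(chi_3(C))):
  1*(1)*conj(1) + 1*(I)*conj(-I) + 1*(-1)*conj(-1) + 1*(-I)*conj(I)
  = (1) + (-1) + (1) + (-1)
  = 0.
(Exp terms are combined using exp(i*s)*conj(exp(i*t)) = exp(i*(s-t)), and sums of them are collapsed using the identity that for every m > 1 the m distinct m-th roots of unity sum to 0, e.g. 1 + exp(2*I*pi/3) + exp(-2*I*pi/3) = 0.)
Dividing by |G| = 4 gives 0/4 = 0, matching the row-orthogonality relation <chi_1, chi_3> = [chi_1 = chi_3].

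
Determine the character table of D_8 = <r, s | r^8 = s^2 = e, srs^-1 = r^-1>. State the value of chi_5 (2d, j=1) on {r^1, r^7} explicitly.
Conjugacy classes: {e} of size 1, {r^4} of size 1, {r^1, r^7} of size 2, {r^2, r^6} of size 2, {r^3, r^5} of size 2, {s, sr^2, ...} of size 4, {sr, sr^3, ...} of size 4.
Character table:
  irrep \ class              {e} (size 1)  {r^4} (size 1)  {r^1, r^7} (size 2)  {r^2, r^6} (size 2)  {r^3, r^5} (size 2)  {s, sr^2, ...} (size 4)  {sr, sr^3, ...} (size 4)
  chi_1 (triv)               1             1               1                    1                    1                    1                        1                       
  chi_2 (sign: r->1, s->-1)  1             1               1                    1                    1                    -1                       -1                      
  chi_3 (r->-1, s->1)        1             1               -1                   1                    -1                   1                        -1                      
  chi_4 (r->-1, s->-1)       1             1               -1                   1                    -1                   -1                       1                       
  chi_5 (2d, j=1)            2             -2              sqrt(2)              0                    -sqrt(2)             0                        0                       
  chi_6 (2d, j=2)            2             2               0                    -2                   0                    0                        0                       
  chi_7 (2d, j=3)            2             -2              -sqrt(2)             0                    sqrt(2)              0                        0                       

Spot check: chi_5 (2d, j=1) on {r^1, r^7} = sqrt(2).

Solution. D_8 has order 2*8 = 16 with 7 conjugacy classes, hence 7 irreducibles. Sum of squared dims 1 + 1 + 1 + 1 + 4 + 4 + 4 = 16 = |G|. Linear characters come from the abelianisation; the 2-dimensional irreps have character r^k -> 2*cos(2*pi*j*k/8), reflections -> 0.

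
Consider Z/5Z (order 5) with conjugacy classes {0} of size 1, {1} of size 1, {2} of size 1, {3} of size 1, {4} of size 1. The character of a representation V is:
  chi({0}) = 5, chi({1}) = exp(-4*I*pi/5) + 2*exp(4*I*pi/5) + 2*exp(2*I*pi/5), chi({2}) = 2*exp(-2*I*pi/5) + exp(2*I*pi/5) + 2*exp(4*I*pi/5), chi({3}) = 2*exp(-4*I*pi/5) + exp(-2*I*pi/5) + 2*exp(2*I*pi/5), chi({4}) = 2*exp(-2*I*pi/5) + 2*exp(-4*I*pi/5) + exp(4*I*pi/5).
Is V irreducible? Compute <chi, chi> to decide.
Not irreducible (reducible): <chi, chi> = 9 > 1.

Working: <chi, chi> = (1/|G|) sum_C |C| * |chi(C)|^2 = (1/5)[1*|5|^2 + 1*|exp(-4*I*pi/5) + 2*exp(4*I*pi/5) + 2*exp(2*I*pi/5)|^2 + 1*|2*exp(-2*I*pi/5) + exp(2*I*pi/5) + 2*exp(4*I*pi/5)|^2 + 1*|2*exp(-4*I*pi/5) + exp(-2*I*pi/5) + 2*exp(2*I*pi/5)|^2 + 1*|2*exp(-2*I*pi/5) + 2*exp(-4*I*pi/5) + exp(4*I*pi/5)|^2]
  = (1/5)[(25) + (9 + 6*exp(-2*I*pi/5) + 2*exp(-4*I*pi/5) + 2*exp(4*I*pi/5) + 6*exp(2*I*pi/5)) + (9 + 6*exp(-4*I*pi/5) + 2*exp(-2*I*pi/5) + 2*exp(2*I*pi/5) + 6*exp(4*I*pi/5)) + (9 + 6*exp(-4*I*pi/5) + 2*exp(-2*I*pi/5) + 2*exp(2*I*pi/5) + 6*exp(4*I*pi/5)) + (9 + 6*exp(-2*I*pi/5) + 2*exp(-4*I*pi/5) + 2*exp(4*I*pi/5) + 6*exp(2*I*pi/5))] = 45/5 = 9.
(Exp terms are combined using exp(i*s)*conj(exp(i*t)) = exp(i*(s-t)), and sums of them are collapsed using the identity that for every m > 1 the m distinct m-th roots of unity sum to 0, e.g. 1 + exp(2*I*pi/3) + exp(-2*I*pi/3) = 0.)
A character is irreducible iff <chi, chi> = 1, so this representation is reducible.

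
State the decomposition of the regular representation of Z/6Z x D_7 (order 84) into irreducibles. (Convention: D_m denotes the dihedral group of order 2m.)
Each irreducible V_i of dimension d_i appears with multiplicity d_i, i.e. rho_reg = (direct sum over all irreducibles V_i) d_i V_i. The irreducible dimensions for Z/6Z x D_7 are 1, 1, 1, 1, 1, 1, 1, 1, 1, 1, 1, 1, 2, 2, 2, 2, 2, 2, 2, 2, 2, 2, 2, 2, 2, 2, 2, 2, 2, 2: 12 irreducibles of dimension 1, each with multiplicity 1; 18 irreducibles of dimension 2, each with multiplicity 2. Total dimension 12*1*1 + 18*2*2 = 84 = |G|.

Proof sketch: General theorem: in the regular representation of a finite group G, each irreducible appears with multiplicity equal to its dimension. Check: dim(rho_reg) = sum d_i^2 = 1 + 1 + 1 + 1 + 1 + 1 + 1 + 1 + 1 + 1 + 1 + 1 + 4 + 4 + 4 + 4 + 4 + 4 + 4 + 4 + 4 + 4 + 4 + 4 + 4 + 4 + 4 + 4 + 4 + 4 = 84 = |G|.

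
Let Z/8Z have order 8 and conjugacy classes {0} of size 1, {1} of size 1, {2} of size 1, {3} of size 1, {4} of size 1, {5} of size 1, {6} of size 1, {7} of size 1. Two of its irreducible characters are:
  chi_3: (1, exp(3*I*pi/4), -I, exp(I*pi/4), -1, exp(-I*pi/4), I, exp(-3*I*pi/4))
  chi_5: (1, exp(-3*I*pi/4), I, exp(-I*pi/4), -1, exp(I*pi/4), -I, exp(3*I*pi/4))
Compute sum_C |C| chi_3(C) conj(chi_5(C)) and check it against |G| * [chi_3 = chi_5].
Sum = 0; so <chi_3, chi_5> = 0 (distinct irreducibles are orthogonal).

Derivation: Compute term by term over conjugacy classes (|C| * chi_3(C) * conj(chi_5(C))):
  1*(1)*conj(1) + 1*(exp(3*I*pi/4))*conj(exp(-3*I*pi/4)) + 1*(-I)*conj(I) + 1*(exp(I*pi/4))*conj(exp(-I*pi/4)) + 1*(-1)*conj(-1) + 1*(exp(-I*pi/4))*conj(exp(I*pi/4)) + 1*(I)*conj(-I) + 1*(exp(-3*I*pi/4))*conj(exp(3*I*pi/4))
  = (1) + (-I) + (-1) + (I) + (1) + (-I) + (-1) + (I)
  = 0.
(Exp terms are combined using exp(i*s)*conj(exp(i*t)) = exp(i*(s-t)), and sums of them are collapsed using the identity that for every m > 1 the m distinct m-th roots of unity sum to 0, e.g. 1 + exp(2*I*pi/3) + exp(-2*I*pi/3) = 0.)
Dividing by |G| = 8 gives 0/8 = 0, matching the row-orthogonality relation <chi_3, chi_5> = [chi_3 = chi_5].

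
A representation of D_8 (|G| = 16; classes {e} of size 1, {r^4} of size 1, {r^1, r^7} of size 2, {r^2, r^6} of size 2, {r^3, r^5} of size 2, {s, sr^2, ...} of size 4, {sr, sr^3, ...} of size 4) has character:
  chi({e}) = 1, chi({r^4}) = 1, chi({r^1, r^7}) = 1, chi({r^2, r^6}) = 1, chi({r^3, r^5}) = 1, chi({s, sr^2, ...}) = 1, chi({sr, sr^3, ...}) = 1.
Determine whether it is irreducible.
Irreducible: <chi, chi> = 1.

Explanation: <chi, chi> = (1/|G|) sum_C |C| * |chi(C)|^2 = (1/16)[1*|1|^2 + 1*|1|^2 + 2*|1|^2 + 2*|1|^2 + 2*|1|^2 + 4*|1|^2 + 4*|1|^2]
  = (1/16)[(1) + (1) + (2) + (2) + (2) + (4) + (4)] = 16/16 = 1.
A character is irreducible iff <chi, chi> = 1, so this representation is irreducible.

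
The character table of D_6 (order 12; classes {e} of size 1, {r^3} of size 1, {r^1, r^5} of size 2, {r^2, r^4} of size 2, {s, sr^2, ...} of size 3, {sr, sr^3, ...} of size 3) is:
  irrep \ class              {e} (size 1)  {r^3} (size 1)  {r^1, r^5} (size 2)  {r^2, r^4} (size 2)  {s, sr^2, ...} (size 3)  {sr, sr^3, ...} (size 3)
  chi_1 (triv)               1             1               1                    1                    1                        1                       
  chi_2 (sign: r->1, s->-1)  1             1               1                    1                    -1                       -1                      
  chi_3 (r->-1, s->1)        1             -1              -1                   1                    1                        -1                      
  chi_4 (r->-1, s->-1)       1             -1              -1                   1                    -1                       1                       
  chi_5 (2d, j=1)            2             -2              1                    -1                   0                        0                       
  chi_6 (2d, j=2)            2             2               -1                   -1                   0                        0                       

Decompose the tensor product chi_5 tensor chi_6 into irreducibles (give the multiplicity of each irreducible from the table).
chi_5 tensor chi_6 = chi_3 + chi_4 + chi_5 (all other irreducibles have multiplicity 0).

Argument: The character of a tensor product is the pointwise product (chi_5 * chi_6)(C) = chi_5(C) * chi_6(C):
  {e}: (2)*(2), {r^3}: (-2)*(2), {r^1, r^5}: (1)*(-1), {r^2, r^4}: (-1)*(-1), {s, sr^2, ...}: (0)*(0), {sr, sr^3, ...}: (0)*(0)
so (chi_5 * chi_6) takes values
  {e} -> 4, {r^3} -> -4, {r^1, r^5} -> -1, {r^2, r^4} -> 1, {s, sr^2, ...} -> 0, {sr, sr^3, ...} -> 0.
Now take the inner product of this character with each irreducible chi from the table, <chi_5*chi_6, chi> = (1/12) sum_C |C| (chi_5*chi_6)(C) conj(chi(C)):
  <chi_5*chi_6, chi_1> = (1/12)[1*(4)*conj(1) + 1*(-4)*conj(1) + 2*(-1)*conj(1) + 2*(1)*conj(1) + 3*(0)*conj(1) + 3*(0)*conj(1)]
      = (1/12)[(4) + (-4) + (-2) + (2) + (0) + (0)] = 0/12 = 0
  <chi_5*chi_6, chi_2> = (1/12)[1*(4)*conj(1) + 1*(-4)*conj(1) + 2*(-1)*conj(1) + 2*(1)*conj(1) + 3*(0)*conj(-1) + 3*(0)*conj(-1)]
      = (1/12)[(4) + (-4) + (-2) + (2) + (0) + (0)] = 0/12 = 0
  <chi_5*chi_6, chi_3> = (1/12)[1*(4)*conj(1) + 1*(-4)*conj(-1) + 2*(-1)*conj(-1) + 2*(1)*conj(1) + 3*(0)*conj(1) + 3*(0)*conj(-1)]
      = (1/12)[(4) + (4) + (2) + (2) + (0) + (0)] = 12/12 = 1
  <chi_5*chi_6, chi_4> = (1/12)[1*(4)*conj(1) + 1*(-4)*conj(-1) + 2*(-1)*conj(-1) + 2*(1)*conj(1) + 3*(0)*conj(-1) + 3*(0)*conj(1)]
      = (1/12)[(4) + (4) + (2) + (2) + (0) + (0)] = 12/12 = 1
  <chi_5*chi_6, chi_5> = (1/12)[1*(4)*conj(2) + 1*(-4)*conj(-2) + 2*(-1)*conj(1) + 2*(1)*conj(-1) + 3*(0)*conj(0) + 3*(0)*conj(0)]
      = (1/12)[(8) + (8) + (-2) + (-2) + (0) + (0)] = 12/12 = 1
  <chi_5*chi_6, chi_6> = (1/12)[1*(4)*conj(2) + 1*(-4)*conj(2) + 2*(-1)*conj(-1) + 2*(1)*conj(-1) + 3*(0)*conj(0) + 3*(0)*conj(0)]
      = (1/12)[(8) + (-8) + (2) + (-2) + (0) + (0)] = 0/12 = 0
Hence the multiplicities are chi_3: 1, chi_4: 1, chi_5: 1. Dimension check: dim(chi_5)*dim(chi_6) = 2*2 = 4 and sum (mult * dim) = 1*1 + 1*1 + 1*2 = 4.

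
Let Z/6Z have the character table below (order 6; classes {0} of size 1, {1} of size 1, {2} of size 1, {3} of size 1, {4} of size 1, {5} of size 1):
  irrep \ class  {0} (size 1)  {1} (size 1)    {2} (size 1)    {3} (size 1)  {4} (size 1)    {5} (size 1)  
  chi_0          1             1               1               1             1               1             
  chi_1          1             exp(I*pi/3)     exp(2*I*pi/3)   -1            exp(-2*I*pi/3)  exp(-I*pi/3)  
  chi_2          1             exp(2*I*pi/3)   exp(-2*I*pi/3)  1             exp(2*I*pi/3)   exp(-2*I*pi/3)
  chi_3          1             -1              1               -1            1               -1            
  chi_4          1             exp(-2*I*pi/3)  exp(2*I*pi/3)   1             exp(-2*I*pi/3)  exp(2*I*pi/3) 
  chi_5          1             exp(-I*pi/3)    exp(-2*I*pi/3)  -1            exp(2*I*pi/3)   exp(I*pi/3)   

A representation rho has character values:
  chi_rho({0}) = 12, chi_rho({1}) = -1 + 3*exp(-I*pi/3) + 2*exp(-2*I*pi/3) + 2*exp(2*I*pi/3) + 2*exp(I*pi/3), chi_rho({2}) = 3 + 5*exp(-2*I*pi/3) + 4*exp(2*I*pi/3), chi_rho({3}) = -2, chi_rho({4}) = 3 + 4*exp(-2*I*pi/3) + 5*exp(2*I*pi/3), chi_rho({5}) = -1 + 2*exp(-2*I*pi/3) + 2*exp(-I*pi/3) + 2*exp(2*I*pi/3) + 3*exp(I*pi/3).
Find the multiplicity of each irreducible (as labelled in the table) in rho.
Multiplicities: chi_0: 1, chi_1: 2, chi_2: 2, chi_3: 2, chi_4: 2, chi_5: 3.

Justification: Use <chi_rho, chi> = (1/|G|) sum_C |C| * chi_rho(C) * conj(chi(C)) with |G| = 6 for each irreducible chi in the table:
  <chi_rho, chi_0> = (1/6)[1*(12)*conj(1) + 1*(-1 + 3*exp(-I*pi/3) + 2*exp(-2*I*pi/3) + 2*exp(2*I*pi/3) + 2*exp(I*pi/3))*conj(1) + 1*(3 + 5*exp(-2*I*pi/3) + 4*exp(2*I*pi/3))*conj(1) + 1*(-2)*conj(1) + 1*(3 + 4*exp(-2*I*pi/3) + 5*exp(2*I*pi/3))*conj(1) + 1*(-1 + 2*exp(-2*I*pi/3) + 2*exp(-I*pi/3) + 2*exp(2*I*pi/3) + 3*exp(I*pi/3))*conj(1)]
      = (1/6)[(12) + (-1 + 3*exp(-I*pi/3) + 2*exp(-2*I*pi/3) + 2*exp(2*I*pi/3) + 2*exp(I*pi/3)) + (3 + 5*exp(-2*I*pi/3) + 4*exp(2*I*pi/3)) + (-2) + (3 + 4*exp(-2*I*pi/3) + 5*exp(2*I*pi/3)) + (-1 + 2*exp(-2*I*pi/3) + 2*exp(-I*pi/3) + 2*exp(2*I*pi/3) + 3*exp(I*pi/3))] = 6/6 = 1
  <chi_rho, chi_1> = (1/6)[1*(12)*conj(1) + 1*(-1 + 3*exp(-I*pi/3) + 2*exp(-2*I*pi/3) + 2*exp(2*I*pi/3) + 2*exp(I*pi/3))*conj(exp(I*pi/3)) + 1*(3 + 5*exp(-2*I*pi/3) + 4*exp(2*I*pi/3))*conj(exp(2*I*pi/3)) + 1*(-2)*conj(-1) + 1*(3 + 4*exp(-2*I*pi/3) + 5*exp(2*I*pi/3))*conj(exp(-2*I*pi/3)) + 1*(-1 + 2*exp(-2*I*pi/3) + 2*exp(-I*pi/3) + 2*exp(2*I*pi/3) + 3*exp(I*pi/3))*conj(exp(-I*pi/3))]
      = (1/6)[(12) + (-1) + (4 + 3*exp(-2*I*pi/3) + 5*exp(2*I*pi/3)) + (2) + (4 + 5*exp(-2*I*pi/3) + 3*exp(2*I*pi/3)) + (-1)] = 12/6 = 2
  <chi_rho, chi_2> = (1/6)[1*(12)*conj(1) + 1*(-1 + 3*exp(-I*pi/3) + 2*exp(-2*I*pi/3) + 2*exp(2*I*pi/3) + 2*exp(I*pi/3))*conj(exp(2*I*pi/3)) + 1*(3 + 5*exp(-2*I*pi/3) + 4*exp(2*I*pi/3))*conj(exp(-2*I*pi/3)) + 1*(-2)*conj(1) + 1*(3 + 4*exp(-2*I*pi/3) + 5*exp(2*I*pi/3))*conj(exp(2*I*pi/3)) + 1*(-1 + 2*exp(-2*I*pi/3) + 2*exp(-I*pi/3) + 2*exp(2*I*pi/3) + 3*exp(I*pi/3))*conj(exp(-2*I*pi/3))]
      = (1/6)[(12) + (-1 + 2*exp(-I*pi/3) - exp(-2*I*pi/3) + 2*exp(2*I*pi/3)) + (5 + 4*exp(-2*I*pi/3) + 3*exp(2*I*pi/3)) + (-2) + (5 + 3*exp(-2*I*pi/3) + 4*exp(2*I*pi/3)) + (-1 + 2*exp(-2*I*pi/3) - exp(2*I*pi/3) + 2*exp(I*pi/3))] = 12/6 = 2
  <chi_rho, chi_3> = (1/6)[1*(12)*conj(1) + 1*(-1 + 3*exp(-I*pi/3) + 2*exp(-2*I*pi/3) + 2*exp(2*I*pi/3) + 2*exp(I*pi/3))*conj(-1) + 1*(3 + 5*exp(-2*I*pi/3) + 4*exp(2*I*pi/3))*conj(1) + 1*(-2)*conj(-1) + 1*(3 + 4*exp(-2*I*pi/3) + 5*exp(2*I*pi/3))*conj(1) + 1*(-1 + 2*exp(-2*I*pi/3) + 2*exp(-I*pi/3) + 2*exp(2*I*pi/3) + 3*exp(I*pi/3))*conj(-1)]
      = (1/6)[(12) + (1 - 2*exp(I*pi/3) - 2*exp(2*I*pi/3) - 2*exp(-2*I*pi/3) - 3*exp(-I*pi/3)) + (3 + 5*exp(-2*I*pi/3) + 4*exp(2*I*pi/3)) + (2) + (3 + 4*exp(-2*I*pi/3) + 5*exp(2*I*pi/3)) + (1 - 3*exp(I*pi/3) - 2*exp(2*I*pi/3) - 2*exp(-I*pi/3) - 2*exp(-2*I*pi/3))] = 12/6 = 2
  <chi_rho, chi_4> = (1/6)[1*(12)*conj(1) + 1*(-1 + 3*exp(-I*pi/3) + 2*exp(-2*I*pi/3) + 2*exp(2*I*pi/3) + 2*exp(I*pi/3))*conj(exp(-2*I*pi/3)) + 1*(3 + 5*exp(-2*I*pi/3) + 4*exp(2*I*pi/3))*conj(exp(2*I*pi/3)) + 1*(-2)*conj(1) + 1*(3 + 4*exp(-2*I*pi/3) + 5*exp(2*I*pi/3))*conj(exp(-2*I*pi/3)) + 1*(-1 + 2*exp(-2*I*pi/3) + 2*exp(-I*pi/3) + 2*exp(2*I*pi/3) + 3*exp(I*pi/3))*conj(exp(2*I*pi/3))]
      = (1/6)[(12) + (1) + (4 + 3*exp(-2*I*pi/3) + 5*exp(2*I*pi/3)) + (-2) + (4 + 5*exp(-2*I*pi/3) + 3*exp(2*I*pi/3)) + (1)] = 12/6 = 2
  <chi_rho, chi_5> = (1/6)[1*(12)*conj(1) + 1*(-1 + 3*exp(-I*pi/3) + 2*exp(-2*I*pi/3) + 2*exp(2*I*pi/3) + 2*exp(I*pi/3))*conj(exp(-I*pi/3)) + 1*(3 + 5*exp(-2*I*pi/3) + 4*exp(2*I*pi/3))*conj(exp(-2*I*pi/3)) + 1*(-2)*conj(-1) + 1*(3 + 4*exp(-2*I*pi/3) + 5*exp(2*I*pi/3))*conj(exp(2*I*pi/3)) + 1*(-1 + 2*exp(-2*I*pi/3) + 2*exp(-I*pi/3) + 2*exp(2*I*pi/3) + 3*exp(I*pi/3))*conj(exp(I*pi/3))]
      = (1/6)[(12) + (1 + 2*exp(-I*pi/3) - exp(I*pi/3) + 2*exp(2*I*pi/3)) + (5 + 4*exp(-2*I*pi/3) + 3*exp(2*I*pi/3)) + (2) + (5 + 3*exp(-2*I*pi/3) + 4*exp(2*I*pi/3)) + (1 + 2*exp(-2*I*pi/3) - exp(-I*pi/3) + 2*exp(I*pi/3))] = 18/6 = 3
(Exp terms are combined using exp(i*s)*conj(exp(i*t)) = exp(i*(s-t)), and sums of them are collapsed using the identity that for every m > 1 the m distinct m-th roots of unity sum to 0, e.g. 1 + exp(2*I*pi/3) + exp(-2*I*pi/3) = 0.)
Dimension check: dim(rho) = sum (mult * dim) = 1*1 + 2*1 + 2*1 + 2*1 + 2*1 + 3*1 = 12 = chi_rho(e) = 12.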